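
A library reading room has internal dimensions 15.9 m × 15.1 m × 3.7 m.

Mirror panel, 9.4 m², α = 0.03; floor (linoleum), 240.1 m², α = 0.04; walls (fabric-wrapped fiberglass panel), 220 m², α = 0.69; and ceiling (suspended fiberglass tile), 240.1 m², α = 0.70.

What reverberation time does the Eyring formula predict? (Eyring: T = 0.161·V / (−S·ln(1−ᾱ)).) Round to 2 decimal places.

Total surface area S = 9.4 + 240.1 + 220 + 240.1 = 709.6 m².
Absorption A = 9.4·0.03 + 240.1·0.04 + 220·0.69 + 240.1·0.70 = 329.756 sabins.
ᾱ = 329.756 / 709.6 = 0.4647.
−S·ln(1−ᾱ) = −709.6 × ln(1 − 0.4647) = 443.449.
V = 15.9 × 15.1 × 3.7 = 888.333 m³.
RT60 = 0.161 × 888.333 / 443.449 = 0.32 s.

0.32 s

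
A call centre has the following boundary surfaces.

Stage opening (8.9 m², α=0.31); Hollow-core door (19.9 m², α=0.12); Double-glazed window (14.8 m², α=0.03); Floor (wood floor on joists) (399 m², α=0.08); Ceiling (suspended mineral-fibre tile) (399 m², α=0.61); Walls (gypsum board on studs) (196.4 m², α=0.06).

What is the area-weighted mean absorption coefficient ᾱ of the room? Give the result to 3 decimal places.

0.282

Total surface area S = 1038.0 m².
Weighted sum Σ Sα = 292.685.
ᾱ = A/S = 0.282.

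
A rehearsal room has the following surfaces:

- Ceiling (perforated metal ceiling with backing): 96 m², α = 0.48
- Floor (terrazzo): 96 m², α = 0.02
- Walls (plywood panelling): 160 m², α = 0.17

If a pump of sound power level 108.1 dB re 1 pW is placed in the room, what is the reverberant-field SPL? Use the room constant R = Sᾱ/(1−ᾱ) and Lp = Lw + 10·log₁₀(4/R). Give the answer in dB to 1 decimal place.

94.3 dB

Σ(Sᵢαᵢ) = 96×0.48 + 96×0.02 + 160×0.17 = 75.200; total area S = 352.0 m².
ᾱ = 0.2136, so room constant R = A/(1−ᾱ) = 95.626 m².
Lp = Lw + 10 log₁₀(4/R) = 108.1 -13.79 = 94.3 dB.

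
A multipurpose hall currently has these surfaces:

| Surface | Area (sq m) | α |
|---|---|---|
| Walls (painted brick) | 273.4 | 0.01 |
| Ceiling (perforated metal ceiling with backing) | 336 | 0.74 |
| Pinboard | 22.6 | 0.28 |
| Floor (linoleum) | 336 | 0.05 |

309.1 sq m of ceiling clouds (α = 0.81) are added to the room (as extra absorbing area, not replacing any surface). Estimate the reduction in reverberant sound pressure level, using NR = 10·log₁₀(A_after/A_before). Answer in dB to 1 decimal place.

2.8 dB

Summing Sᵢαᵢ: 2.734 + 248.640 + 6.328 + 16.800 → A_before = 274.502 sabins.
Added absorption = 309.1 × 0.81 = 250.371 sabins.
A_after = 274.502 + 250.371 = 524.873 sabins.
Reduction = 10 log₁₀(A_after/A_before) = 10 log₁₀(1.9121) = 2.8 dB.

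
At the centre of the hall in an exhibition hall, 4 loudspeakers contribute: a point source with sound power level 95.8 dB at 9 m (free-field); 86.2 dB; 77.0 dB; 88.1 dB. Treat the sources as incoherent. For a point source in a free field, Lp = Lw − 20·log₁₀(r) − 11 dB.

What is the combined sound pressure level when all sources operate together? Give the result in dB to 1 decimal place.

90.5 dB

Source at 9 m: Lp = 95.8 − 20·log₁₀(9) − 11 = 65.7 dB.
Sum in the linear (power) domain: Σ 10^(Lᵢ/10) = 10^(65.7/10) + 10^(86.2/10) + 10^(77.0/10) + 10^(88.1/10) = 1.116e+09.
L_total = 10·log₁₀(1.116e+09) = 90.5 dB.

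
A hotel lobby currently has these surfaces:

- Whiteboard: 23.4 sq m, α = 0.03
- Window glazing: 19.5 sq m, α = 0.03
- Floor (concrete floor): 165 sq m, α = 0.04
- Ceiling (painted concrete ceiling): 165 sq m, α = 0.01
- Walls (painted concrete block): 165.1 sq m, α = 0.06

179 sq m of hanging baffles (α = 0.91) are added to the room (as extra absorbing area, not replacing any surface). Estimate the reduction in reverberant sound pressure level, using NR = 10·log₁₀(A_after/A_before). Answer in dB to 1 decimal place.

9.7 dB

Equivalent absorption area: A_before = 23.4·0.03 + 19.5·0.03 + 165·0.04 + 165·0.01 + 165.1·0.06 = 19.443 sq m.
Treatment contributes 179·0.91 = 162.890 sabins.
A_after = 19.443 + 162.890 = 182.333 sabins.
Reduction = 10 log₁₀(A_after/A_before) = 10 log₁₀(9.3778) = 9.7 dB.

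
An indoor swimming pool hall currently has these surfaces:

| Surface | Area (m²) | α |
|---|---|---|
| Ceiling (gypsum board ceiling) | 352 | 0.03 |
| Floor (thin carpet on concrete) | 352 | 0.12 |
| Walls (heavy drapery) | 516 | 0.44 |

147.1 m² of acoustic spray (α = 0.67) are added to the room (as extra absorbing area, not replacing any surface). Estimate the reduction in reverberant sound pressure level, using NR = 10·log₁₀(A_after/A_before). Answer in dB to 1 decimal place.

Equivalent absorption area: A_before = 352·0.03 + 352·0.12 + 516·0.44 = 279.840 m².
Treatment contributes 147.1·0.67 = 98.557 sabins.
New total A_after = 378.397 sabins.
NR = 10·log₁₀(378.397/279.840) = 1.3 dB.

1.3 dB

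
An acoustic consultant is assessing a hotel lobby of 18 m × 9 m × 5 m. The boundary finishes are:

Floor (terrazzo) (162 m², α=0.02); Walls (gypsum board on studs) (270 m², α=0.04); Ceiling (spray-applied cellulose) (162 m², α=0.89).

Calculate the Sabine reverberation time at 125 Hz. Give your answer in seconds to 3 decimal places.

Summing Sᵢαᵢ: 3.240 + 10.800 + 144.180 → A = 158.220 sabins.
V = 18·9·5 = 810 m³.
Sabine: RT60 = 0.161 × 810 / 158.220 = 0.824 s.

0.824 seconds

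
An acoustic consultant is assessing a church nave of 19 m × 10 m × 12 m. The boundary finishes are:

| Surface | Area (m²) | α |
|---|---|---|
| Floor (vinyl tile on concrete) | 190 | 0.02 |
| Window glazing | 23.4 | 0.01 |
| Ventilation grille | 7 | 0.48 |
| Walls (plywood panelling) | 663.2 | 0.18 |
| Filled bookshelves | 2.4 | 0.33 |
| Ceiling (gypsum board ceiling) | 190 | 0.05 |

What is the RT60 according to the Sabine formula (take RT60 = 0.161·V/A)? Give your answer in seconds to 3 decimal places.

2.678 sec

Summing Sᵢαᵢ: 3.800 + 0.234 + 3.360 + 119.376 + 0.792 + 9.500 → A = 137.062 sabins.
V = 19·10·12 = 2280 m³.
T = 0.161 V/A = 0.161·2280/137.062 = 2.678 s.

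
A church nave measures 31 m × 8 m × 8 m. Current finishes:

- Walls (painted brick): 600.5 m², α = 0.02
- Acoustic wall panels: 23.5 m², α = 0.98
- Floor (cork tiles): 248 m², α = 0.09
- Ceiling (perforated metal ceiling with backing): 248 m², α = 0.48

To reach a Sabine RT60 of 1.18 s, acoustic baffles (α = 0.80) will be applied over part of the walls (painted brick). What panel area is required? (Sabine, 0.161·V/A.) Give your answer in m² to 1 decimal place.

Total absorption A₁ = 600.5×0.02 + 23.5×0.98 + 248×0.09 + 248×0.48
  = 12.010 + 23.030 + 22.320 + 119.040 = 176.400 m² sabins.
V = 1984 m³. Target absorption A₂ = 0.161 × 1984 / 1.18 = 270.698 sabins.
Absorption to add: 270.698 − 176.400 = 94.298 sabins.
Each m² of panel replacing the walls (painted brick) adds (0.80 − 0.02) = 0.78 sabins.
Panel area = 94.298 / 0.78 = 120.9 m².

120.9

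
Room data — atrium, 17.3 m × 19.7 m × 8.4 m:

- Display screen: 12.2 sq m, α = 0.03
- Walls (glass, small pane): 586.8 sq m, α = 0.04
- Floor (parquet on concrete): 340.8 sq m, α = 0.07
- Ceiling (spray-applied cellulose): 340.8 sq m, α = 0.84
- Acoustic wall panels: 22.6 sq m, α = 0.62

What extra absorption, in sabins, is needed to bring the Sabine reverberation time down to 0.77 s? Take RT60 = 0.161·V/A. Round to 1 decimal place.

Summing Sᵢαᵢ: 0.366 + 23.472 + 23.856 + 286.272 + 14.012 → A₁ = 347.978 sabins.
For T = 0.77 s, need A₂ = 0.161·V/T = 0.161·2862.804/0.77 = 598.586 sabins.
ΔA = A₂ − A₁ = 598.586 − 347.978 = 250.6 sabins.

250.6 sabins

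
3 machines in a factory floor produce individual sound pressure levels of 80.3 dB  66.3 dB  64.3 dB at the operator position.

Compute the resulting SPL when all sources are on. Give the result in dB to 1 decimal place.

80.6 dB

Converting to relative power and adding: 10^(80.3/10) + 10^(66.3/10) + 10^(64.3/10) = 1.141e+08.
Combined level = 10 log₁₀(1.141e+08) = 80.6 dB.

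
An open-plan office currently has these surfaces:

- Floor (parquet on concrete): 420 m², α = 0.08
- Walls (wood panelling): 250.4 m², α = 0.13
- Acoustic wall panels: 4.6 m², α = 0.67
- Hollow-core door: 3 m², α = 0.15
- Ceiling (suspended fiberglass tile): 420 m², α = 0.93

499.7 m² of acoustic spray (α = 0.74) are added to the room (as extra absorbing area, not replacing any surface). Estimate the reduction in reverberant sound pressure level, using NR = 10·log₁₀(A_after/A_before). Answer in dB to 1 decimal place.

Summing Sᵢαᵢ: 33.600 + 32.552 + 3.082 + 0.450 + 390.600 → A_before = 460.284 sabins.
Treatment contributes 499.7·0.74 = 369.778 sabins.
New total A_after = 830.062 sabins.
NR = 10·log₁₀(830.062/460.284) = 2.6 dB.

2.6 dB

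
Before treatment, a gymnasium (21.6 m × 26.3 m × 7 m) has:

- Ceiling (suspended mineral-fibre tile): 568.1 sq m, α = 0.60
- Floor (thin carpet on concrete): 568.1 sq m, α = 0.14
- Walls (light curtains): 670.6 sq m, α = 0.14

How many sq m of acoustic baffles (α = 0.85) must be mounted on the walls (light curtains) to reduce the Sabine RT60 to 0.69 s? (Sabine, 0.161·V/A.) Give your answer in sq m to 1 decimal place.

582.5

A₁ = Σ Sᵢαᵢ = 568.1×0.60 + 568.1×0.14 + 670.6×0.14 = 514.278 sabins.
Required A₂ = 0.161·3976.56/0.69 = 927.864 sabins.
Absorption to add: 927.864 − 514.278 = 413.586 sabins.
Each sq m of panel replacing the walls (light curtains) adds (0.85 − 0.14) = 0.71 sabins.
Panel area = 413.586 / 0.71 = 582.5 sq m.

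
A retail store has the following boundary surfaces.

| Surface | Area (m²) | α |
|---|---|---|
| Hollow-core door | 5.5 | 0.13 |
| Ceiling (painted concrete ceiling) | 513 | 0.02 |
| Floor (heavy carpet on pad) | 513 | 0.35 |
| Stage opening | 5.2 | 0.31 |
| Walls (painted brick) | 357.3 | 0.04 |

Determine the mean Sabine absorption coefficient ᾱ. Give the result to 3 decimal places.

S = Σ Sᵢ = 5.5 + 513 + 513 + 5.2 + 357.3 = 1394.0 m².
A = 5.5×0.13 + 513×0.02 + 513×0.35 + 5.2×0.31 + 357.3×0.04 = 206.429 sabins.
ᾱ = A/S = 0.148.

0.148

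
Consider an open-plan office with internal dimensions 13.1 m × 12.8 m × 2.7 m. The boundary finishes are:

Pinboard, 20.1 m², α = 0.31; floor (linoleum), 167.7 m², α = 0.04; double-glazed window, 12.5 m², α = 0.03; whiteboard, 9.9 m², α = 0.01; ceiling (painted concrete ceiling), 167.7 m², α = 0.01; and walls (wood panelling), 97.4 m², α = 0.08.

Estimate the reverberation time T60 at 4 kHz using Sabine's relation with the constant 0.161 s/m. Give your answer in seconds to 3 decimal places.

Total absorption A = 20.1·0.31 + 167.7·0.04 + 12.5·0.03 + 9.9·0.01 + 167.7·0.01 + 97.4·0.08
  = 6.231 + 6.708 + 0.375 + 0.099 + 1.677 + 7.792 = 22.882 m² sabins.
Volume V = 13.1 × 12.8 × 2.7 = 452.736 m³.
RT60 = 0.161 · V / A = 0.161 × 452.736 / 22.882 = 3.185 s.

3.185 s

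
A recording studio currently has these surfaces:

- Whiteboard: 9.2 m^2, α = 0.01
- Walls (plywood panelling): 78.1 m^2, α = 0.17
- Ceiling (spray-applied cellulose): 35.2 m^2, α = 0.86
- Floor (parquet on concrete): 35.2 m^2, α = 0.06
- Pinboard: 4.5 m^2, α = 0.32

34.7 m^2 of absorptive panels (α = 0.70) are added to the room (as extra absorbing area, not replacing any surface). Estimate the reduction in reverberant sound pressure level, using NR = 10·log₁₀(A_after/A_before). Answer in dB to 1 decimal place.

Equivalent absorption area: A_before = 9.2*0.01 + 78.1*0.17 + 35.2*0.86 + 35.2*0.06 + 4.5*0.32 = 47.193 m^2.
Treatment contributes 34.7·0.70 = 24.290 sabins.
A_after = 47.193 + 24.290 = 71.483 sabins.
NR = 10·log₁₀(71.483/47.193) = 1.8 dB.

1.8 dB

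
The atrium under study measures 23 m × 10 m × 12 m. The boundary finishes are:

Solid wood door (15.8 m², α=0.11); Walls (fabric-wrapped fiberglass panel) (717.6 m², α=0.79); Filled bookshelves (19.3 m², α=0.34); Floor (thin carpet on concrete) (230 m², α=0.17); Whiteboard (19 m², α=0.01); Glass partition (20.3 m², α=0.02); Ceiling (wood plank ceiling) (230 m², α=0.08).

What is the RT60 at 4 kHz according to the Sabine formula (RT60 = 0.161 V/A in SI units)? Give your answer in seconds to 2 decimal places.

0.70 s

Total absorption A = 15.8*0.11 + 717.6*0.79 + 19.3*0.34 + 230*0.17 + 19*0.01 + 20.3*0.02 + 230*0.08
  = 1.738 + 566.904 + 6.562 + 39.100 + 0.190 + 0.406 + 18.400 = 633.300 m² sabins.
V = 23·10·12 = 2760 m³.
RT60 = 0.161 · V / A = 0.161 × 2760 / 633.300 = 0.70 s.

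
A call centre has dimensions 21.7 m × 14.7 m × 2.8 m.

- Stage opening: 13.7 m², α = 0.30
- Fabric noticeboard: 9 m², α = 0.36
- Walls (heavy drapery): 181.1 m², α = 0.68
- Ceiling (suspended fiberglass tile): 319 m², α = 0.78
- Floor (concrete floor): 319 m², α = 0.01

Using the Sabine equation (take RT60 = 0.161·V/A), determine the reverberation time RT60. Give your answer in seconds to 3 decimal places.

Equivalent absorption area: A = 13.7×0.30 + 9×0.36 + 181.1×0.68 + 319×0.78 + 319×0.01 = 382.508 m².
Volume V = 21.7 × 14.7 × 2.8 = 893.172 m³.
Sabine: RT60 = 0.161 × 893.172 / 382.508 = 0.376 s.

0.376 sec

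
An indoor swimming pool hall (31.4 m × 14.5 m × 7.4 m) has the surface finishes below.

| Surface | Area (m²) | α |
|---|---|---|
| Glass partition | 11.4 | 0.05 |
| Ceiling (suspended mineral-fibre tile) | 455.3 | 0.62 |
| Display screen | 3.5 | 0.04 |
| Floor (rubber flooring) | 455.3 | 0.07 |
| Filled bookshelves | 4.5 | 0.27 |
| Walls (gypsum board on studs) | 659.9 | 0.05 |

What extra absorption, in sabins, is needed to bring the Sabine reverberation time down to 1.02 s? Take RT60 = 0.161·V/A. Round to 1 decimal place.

182.7 sabins

A₁ = Σ Sᵢαᵢ = 11.4*0.05 + 455.3*0.62 + 3.5*0.04 + 455.3*0.07 + 4.5*0.27 + 659.9*0.05 = 349.077 sabins.
For T = 1.02 s, need A₂ = 0.161·V/T = 0.161·3369.22/1.02 = 531.808 sabins.
ΔA = A₂ − A₁ = 531.808 − 349.077 = 182.7 sabins.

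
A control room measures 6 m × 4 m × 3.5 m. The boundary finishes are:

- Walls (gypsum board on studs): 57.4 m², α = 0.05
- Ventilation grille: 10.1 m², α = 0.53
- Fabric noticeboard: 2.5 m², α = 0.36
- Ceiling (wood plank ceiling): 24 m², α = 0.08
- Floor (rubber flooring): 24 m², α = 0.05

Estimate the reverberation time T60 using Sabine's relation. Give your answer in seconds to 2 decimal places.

A = Σ Sᵢαᵢ = 57.4×0.05 + 10.1×0.53 + 2.5×0.36 + 24×0.08 + 24×0.05 = 12.243 sabins.
Room volume: 84 m³.
T = 0.161 V/A = 0.161·84/12.243 = 1.10 s.

1.10 seconds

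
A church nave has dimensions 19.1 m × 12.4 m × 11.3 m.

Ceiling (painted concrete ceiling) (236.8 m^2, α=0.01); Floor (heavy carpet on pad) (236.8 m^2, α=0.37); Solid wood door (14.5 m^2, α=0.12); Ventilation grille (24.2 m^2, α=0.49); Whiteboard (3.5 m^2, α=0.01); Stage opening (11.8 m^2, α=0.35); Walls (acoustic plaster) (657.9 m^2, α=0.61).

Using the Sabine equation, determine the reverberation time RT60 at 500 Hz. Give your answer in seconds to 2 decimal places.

0.85 seconds

Total absorption A = 236.8*0.01 + 236.8*0.37 + 14.5*0.12 + 24.2*0.49 + 3.5*0.01 + 11.8*0.35 + 657.9*0.61
  = 2.368 + 87.616 + 1.740 + 11.858 + 0.035 + 4.130 + 401.319 = 509.066 m^2 sabins.
V = 19.1·12.4·11.3 = 2676.292 m³.
RT60 = 0.161 · V / A = 0.161 × 2676.292 / 509.066 = 0.85 s.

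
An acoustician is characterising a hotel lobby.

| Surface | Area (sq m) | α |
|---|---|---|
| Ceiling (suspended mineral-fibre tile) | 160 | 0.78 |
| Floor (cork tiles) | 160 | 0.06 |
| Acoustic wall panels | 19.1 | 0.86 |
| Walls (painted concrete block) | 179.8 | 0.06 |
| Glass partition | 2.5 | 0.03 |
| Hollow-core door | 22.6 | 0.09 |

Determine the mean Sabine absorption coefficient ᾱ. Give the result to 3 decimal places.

0.301

S = Σ Sᵢ = 160 + 160 + 19.1 + 179.8 + 2.5 + 22.6 = 544.0 sq m.
Σ(Sᵢαᵢ) = 160·0.78 + 160·0.06 + 19.1·0.86 + 179.8·0.06 + 2.5·0.03 + 22.6·0.09 = 163.723.
ᾱ = A/S = 0.301.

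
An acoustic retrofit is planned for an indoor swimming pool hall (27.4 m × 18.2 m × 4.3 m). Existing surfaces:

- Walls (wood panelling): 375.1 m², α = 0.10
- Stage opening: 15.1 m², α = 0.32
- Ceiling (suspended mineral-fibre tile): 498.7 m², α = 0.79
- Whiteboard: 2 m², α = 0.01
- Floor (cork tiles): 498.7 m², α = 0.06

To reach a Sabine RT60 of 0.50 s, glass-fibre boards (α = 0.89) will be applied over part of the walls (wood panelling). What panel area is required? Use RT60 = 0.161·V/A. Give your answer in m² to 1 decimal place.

Total absorption A₁ = 375.1*0.10 + 15.1*0.32 + 498.7*0.79 + 2*0.01 + 498.7*0.06
  = 37.510 + 4.832 + 393.973 + 0.020 + 29.922 = 466.257 m² sabins.
V = 2144.324 m³. Target absorption A₂ = 0.161 × 2144.324 / 0.50 = 690.472 sabins.
ΔA needed = 690.472 − 466.257 = 224.215 sabins.
Net gain per m²: Δα = 0.89 − 0.10 = 0.79.
Panel area = 224.215 / 0.79 = 283.8 m².

283.8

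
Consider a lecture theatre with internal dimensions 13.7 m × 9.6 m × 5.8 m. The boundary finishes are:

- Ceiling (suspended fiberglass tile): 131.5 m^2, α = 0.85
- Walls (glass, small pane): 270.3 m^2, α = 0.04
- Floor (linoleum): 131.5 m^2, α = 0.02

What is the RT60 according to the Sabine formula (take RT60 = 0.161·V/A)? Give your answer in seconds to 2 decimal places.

0.98 seconds

Summing Sᵢαᵢ: 111.775 + 10.812 + 2.630 → A = 125.217 sabins.
V = 13.7·9.6·5.8 = 762.816 m³.
Sabine: RT60 = 0.161 × 762.816 / 125.217 = 0.98 s.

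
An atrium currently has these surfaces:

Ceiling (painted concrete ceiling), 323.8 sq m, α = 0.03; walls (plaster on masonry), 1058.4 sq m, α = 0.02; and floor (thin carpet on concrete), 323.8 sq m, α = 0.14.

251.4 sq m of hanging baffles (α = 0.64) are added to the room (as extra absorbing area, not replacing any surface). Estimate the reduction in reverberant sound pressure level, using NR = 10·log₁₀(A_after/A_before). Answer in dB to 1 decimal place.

Total absorption A_before = 323.8×0.03 + 1058.4×0.02 + 323.8×0.14
  = 9.714 + 21.168 + 45.332 = 76.214 sq m sabins.
Added absorption = 251.4 × 0.64 = 160.896 sabins.
A_after = 76.214 + 160.896 = 237.110 sabins.
NR = 10·log₁₀(237.110/76.214) = 4.9 dB.

4.9 dB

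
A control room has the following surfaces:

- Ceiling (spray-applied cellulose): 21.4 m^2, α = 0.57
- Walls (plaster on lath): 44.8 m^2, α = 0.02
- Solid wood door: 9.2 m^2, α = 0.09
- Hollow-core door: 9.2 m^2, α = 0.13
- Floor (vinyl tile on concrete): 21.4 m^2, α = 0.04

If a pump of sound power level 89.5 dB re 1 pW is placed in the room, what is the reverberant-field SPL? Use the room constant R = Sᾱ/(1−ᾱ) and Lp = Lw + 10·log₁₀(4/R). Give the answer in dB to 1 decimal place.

82.8 dB

Σ(Sᵢαᵢ) = 21.4×0.57 + 44.8×0.02 + 9.2×0.09 + 9.2×0.13 + 21.4×0.04 = 15.974; total area S = 106.0 m^2.
ᾱ = 0.1507, so room constant R = A/(1−ᾱ) = 18.808 m^2.
Lp = 89.5 + 10·log₁₀(4/18.808) = 89.5 + (-6.72) = 82.8 dB.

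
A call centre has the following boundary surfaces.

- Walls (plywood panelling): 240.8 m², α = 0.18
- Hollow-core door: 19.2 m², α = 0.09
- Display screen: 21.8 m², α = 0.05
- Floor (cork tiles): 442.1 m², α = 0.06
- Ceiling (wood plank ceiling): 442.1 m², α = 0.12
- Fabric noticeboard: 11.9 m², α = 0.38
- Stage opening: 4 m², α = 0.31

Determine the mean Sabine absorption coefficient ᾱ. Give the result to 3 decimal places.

Total surface area S = 1181.9 m².
Weighted sum Σ Sα = 131.502.
ᾱ = A/S = 0.111.

0.111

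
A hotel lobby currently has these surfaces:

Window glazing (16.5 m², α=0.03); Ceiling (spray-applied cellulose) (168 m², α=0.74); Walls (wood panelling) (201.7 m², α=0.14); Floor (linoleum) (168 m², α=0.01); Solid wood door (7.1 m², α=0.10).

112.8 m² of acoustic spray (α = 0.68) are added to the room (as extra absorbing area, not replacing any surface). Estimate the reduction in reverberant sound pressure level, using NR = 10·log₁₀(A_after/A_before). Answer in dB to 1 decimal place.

Equivalent absorption area: A_before = 16.5*0.03 + 168*0.74 + 201.7*0.14 + 168*0.01 + 7.1*0.10 = 155.443 m².
Treatment contributes 112.8·0.68 = 76.704 sabins.
New total A_after = 232.147 sabins.
Reduction = 10 log₁₀(A_after/A_before) = 10 log₁₀(1.4935) = 1.7 dB.

1.7 dB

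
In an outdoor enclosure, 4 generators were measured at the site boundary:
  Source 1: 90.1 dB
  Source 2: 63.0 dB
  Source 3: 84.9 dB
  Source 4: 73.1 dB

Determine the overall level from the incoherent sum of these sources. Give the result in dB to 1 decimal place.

Σ 10^(Lᵢ/10) = 1.355e+09.
L_total = 10·log₁₀(1.355e+09) = 91.3 dB.

91.3 dB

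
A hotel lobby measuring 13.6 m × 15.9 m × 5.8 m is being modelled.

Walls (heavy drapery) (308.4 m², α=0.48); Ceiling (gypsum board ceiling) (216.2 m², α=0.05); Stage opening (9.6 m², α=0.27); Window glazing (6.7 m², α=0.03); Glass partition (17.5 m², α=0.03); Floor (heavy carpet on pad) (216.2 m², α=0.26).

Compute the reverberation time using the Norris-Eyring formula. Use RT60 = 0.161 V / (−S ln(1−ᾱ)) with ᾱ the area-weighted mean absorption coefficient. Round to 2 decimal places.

0.79 seconds

Total surface area S = 308.4 + 216.2 + 9.6 + 6.7 + 17.5 + 216.2 = 774.6 m².
Σ(Sᵢαᵢ) = 308.4×0.48 + 216.2×0.05 + 9.6×0.27 + 6.7×0.03 + 17.5×0.03 + 216.2×0.26 = 218.372.
Mean coefficient ᾱ = A/S = 0.2819.
Eyring denominator: −S ln(1−ᾱ) = 256.506.
V = 13.6 × 15.9 × 5.8 = 1254.192 m³.
RT60 = 0.161 × 1254.192 / 256.506 = 0.79 s.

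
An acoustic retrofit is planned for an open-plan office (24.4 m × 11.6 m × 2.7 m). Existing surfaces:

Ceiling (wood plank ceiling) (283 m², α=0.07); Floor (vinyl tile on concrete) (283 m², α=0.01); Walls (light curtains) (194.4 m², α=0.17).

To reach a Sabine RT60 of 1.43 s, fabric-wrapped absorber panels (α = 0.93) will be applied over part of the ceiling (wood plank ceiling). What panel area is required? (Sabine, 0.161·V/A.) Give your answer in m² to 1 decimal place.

Summing Sᵢαᵢ: 19.810 + 2.830 + 33.048 → A₁ = 55.688 sabins.
Required A₂ = 0.161·764.208/1.43 = 86.040 sabins.
ΔA needed = 86.040 − 55.688 = 30.352 sabins.
Net gain per m²: Δα = 0.93 − 0.07 = 0.86.
Panel area = 30.352 / 0.86 = 35.3 m².

35.3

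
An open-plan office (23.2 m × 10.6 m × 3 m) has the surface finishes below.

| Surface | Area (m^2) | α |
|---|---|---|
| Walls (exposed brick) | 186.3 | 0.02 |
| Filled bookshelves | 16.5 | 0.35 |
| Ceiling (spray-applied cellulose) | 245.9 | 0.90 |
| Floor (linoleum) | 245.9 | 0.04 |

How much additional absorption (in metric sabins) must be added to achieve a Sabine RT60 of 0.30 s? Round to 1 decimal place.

A₁ = Σ Sᵢαᵢ = 186.3*0.02 + 16.5*0.35 + 245.9*0.90 + 245.9*0.04 = 240.647 sabins.
Target A₂ = 0.161·737.76/0.30 = 395.931 sabins (V = 737.76 m³).
Additional absorption ΔA = 395.931 − 240.647 = 155.3 sabins.

155.3 sabins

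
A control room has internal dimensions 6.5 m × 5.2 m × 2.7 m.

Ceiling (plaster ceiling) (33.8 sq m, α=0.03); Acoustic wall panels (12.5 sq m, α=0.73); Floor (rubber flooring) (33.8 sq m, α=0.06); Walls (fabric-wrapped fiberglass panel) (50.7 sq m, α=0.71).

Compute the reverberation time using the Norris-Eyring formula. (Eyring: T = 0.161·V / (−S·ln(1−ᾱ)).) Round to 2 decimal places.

S = Σ Sᵢ = 130.8 sq m.
Σ(Sᵢαᵢ) = 33.8·0.03 + 12.5·0.73 + 33.8·0.06 + 50.7·0.71 = 48.164.
ᾱ = 48.164 / 130.8 = 0.3682.
Eyring denominator: −S ln(1−ᾱ) = 60.061.
V = 6.5 × 5.2 × 2.7 = 91.26 m³.
RT60 = 0.161 × 91.26 / 60.061 = 0.24 s.

0.24 s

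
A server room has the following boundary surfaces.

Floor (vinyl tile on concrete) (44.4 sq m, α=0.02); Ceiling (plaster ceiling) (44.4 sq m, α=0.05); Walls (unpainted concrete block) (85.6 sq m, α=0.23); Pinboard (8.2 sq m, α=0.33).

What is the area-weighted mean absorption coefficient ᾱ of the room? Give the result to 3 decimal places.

0.140

Total surface area S = 182.6 sq m.
Weighted sum Σ Sα = 25.502.
ᾱ = 25.502 / 182.6 = 0.140.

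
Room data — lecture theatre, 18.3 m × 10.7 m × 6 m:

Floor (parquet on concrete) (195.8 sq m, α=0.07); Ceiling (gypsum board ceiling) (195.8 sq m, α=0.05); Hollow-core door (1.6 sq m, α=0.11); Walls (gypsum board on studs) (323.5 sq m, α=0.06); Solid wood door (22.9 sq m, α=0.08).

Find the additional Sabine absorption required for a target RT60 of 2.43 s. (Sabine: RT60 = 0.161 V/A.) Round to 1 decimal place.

Summing Sᵢαᵢ: 13.706 + 9.790 + 0.176 + 19.410 + 1.832 → A₁ = 44.914 sabins.
For T = 2.43 s, need A₂ = 0.161·V/T = 0.161·1174.86/2.43 = 77.841 sabins.
Shortfall: 77.841 − 44.914 = 32.9 sabins.

32.9 sabins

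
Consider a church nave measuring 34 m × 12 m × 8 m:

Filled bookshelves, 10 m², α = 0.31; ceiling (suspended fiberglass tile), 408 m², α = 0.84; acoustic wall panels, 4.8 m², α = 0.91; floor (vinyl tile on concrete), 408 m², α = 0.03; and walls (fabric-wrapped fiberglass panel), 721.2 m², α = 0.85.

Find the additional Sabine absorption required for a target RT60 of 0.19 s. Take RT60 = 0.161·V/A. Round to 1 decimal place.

Summing Sᵢαᵢ: 3.100 + 342.720 + 4.368 + 12.240 + 613.020 → A₁ = 975.448 sabins.
V = 3264 m³. Required absorption A₂ = 0.161 × 3264 / 0.19 = 2765.811 sabins.
ΔA = A₂ − A₁ = 2765.811 − 975.448 = 1790.4 sabins.

1790.4 sabins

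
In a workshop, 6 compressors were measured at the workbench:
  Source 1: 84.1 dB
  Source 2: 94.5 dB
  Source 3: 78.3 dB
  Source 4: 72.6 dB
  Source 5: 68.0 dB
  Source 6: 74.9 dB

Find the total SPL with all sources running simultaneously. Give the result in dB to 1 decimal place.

95.0 dB

Σ 10^(Lᵢ/10) = 3.198e+09.
Combined level = 10 log₁₀(3.198e+09) = 95.0 dB.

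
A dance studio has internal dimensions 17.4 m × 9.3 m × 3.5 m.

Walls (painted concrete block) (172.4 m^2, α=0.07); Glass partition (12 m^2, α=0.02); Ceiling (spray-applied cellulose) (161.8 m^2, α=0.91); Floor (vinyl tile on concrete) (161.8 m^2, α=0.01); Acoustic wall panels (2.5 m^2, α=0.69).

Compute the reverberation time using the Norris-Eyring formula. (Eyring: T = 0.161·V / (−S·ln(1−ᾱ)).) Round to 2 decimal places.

0.46 s

Total surface area S = 172.4 + 12 + 161.8 + 161.8 + 2.5 = 510.5 m^2.
Absorption A = 172.4×0.07 + 12×0.02 + 161.8×0.91 + 161.8×0.01 + 2.5×0.69 = 162.889 sabins.
ᾱ = 162.889 / 510.5 = 0.3191.
Eyring denominator: −S ln(1−ᾱ) = 196.205.
V = 17.4 × 9.3 × 3.5 = 566.37 m³.
RT60 = 0.161 × 566.37 / 196.205 = 0.46 s.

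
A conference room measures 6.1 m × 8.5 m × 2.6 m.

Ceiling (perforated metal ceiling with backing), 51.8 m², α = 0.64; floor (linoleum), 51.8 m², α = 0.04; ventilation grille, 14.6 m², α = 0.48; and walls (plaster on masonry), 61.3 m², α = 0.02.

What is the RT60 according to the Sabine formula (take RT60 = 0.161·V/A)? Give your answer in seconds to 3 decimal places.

Equivalent absorption area: A = 51.8·0.64 + 51.8·0.04 + 14.6·0.48 + 61.3·0.02 = 43.458 m².
V = 6.1·8.5·2.6 = 134.81 m³.
Sabine: RT60 = 0.161 × 134.81 / 43.458 = 0.499 s.

0.499 seconds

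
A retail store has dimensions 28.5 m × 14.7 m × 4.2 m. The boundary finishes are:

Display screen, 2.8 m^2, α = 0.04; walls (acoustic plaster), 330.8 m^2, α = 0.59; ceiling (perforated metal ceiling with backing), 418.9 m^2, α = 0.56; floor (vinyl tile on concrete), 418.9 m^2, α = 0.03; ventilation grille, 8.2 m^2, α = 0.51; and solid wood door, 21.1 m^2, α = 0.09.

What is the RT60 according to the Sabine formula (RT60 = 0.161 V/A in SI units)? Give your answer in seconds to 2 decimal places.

0.63 sec

Summing Sᵢαᵢ: 0.112 + 195.172 + 234.584 + 12.567 + 4.182 + 1.899 → A = 448.516 sabins.
Room volume: 1759.59 m³.
T = 0.161 V/A = 0.161·1759.59/448.516 = 0.63 s.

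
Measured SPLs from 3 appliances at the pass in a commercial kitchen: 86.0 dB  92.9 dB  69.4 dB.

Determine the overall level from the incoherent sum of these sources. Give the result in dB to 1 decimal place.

Sum in the linear (power) domain: Σ 10^(Lᵢ/10) = 10^(86.0/10) + 10^(92.9/10) + 10^(69.4/10) = 2.357e+09.
Back to dB: 10·log₁₀ Σ = 93.7 dB.

93.7 dB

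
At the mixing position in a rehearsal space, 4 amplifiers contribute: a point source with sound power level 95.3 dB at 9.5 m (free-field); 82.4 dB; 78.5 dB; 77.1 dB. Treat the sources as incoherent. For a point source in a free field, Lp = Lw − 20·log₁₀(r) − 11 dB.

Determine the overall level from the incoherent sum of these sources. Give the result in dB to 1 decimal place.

Source at 9.5 m: Lp = 95.3 − 20·log₁₀(9.5) − 11 = 64.7 dB.
Sum in the linear (power) domain: Σ 10^(Lᵢ/10) = 10^(64.7/10) + 10^(82.4/10) + 10^(78.5/10) + 10^(77.1/10) = 2.988e+08.
Back to dB: 10·log₁₀ Σ = 84.8 dB.

84.8 dB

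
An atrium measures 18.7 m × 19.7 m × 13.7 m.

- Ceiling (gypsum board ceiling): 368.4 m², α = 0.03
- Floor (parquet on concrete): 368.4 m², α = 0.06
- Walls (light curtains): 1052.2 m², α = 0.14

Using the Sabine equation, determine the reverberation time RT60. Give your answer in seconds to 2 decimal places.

Summing Sᵢαᵢ: 11.052 + 22.104 + 147.308 → A = 180.464 sabins.
V = 18.7·19.7·13.7 = 5046.943 m³.
Sabine: RT60 = 0.161 × 5046.943 / 180.464 = 4.50 s.

4.50 s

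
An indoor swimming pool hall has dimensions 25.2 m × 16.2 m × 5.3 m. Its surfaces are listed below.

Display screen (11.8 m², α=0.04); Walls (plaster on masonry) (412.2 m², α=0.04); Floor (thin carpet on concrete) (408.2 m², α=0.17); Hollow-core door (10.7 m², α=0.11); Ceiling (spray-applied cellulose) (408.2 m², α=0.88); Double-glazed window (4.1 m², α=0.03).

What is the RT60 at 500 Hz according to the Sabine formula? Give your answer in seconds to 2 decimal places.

0.78 seconds

Summing Sᵢαᵢ: 0.472 + 16.488 + 69.394 + 1.177 + 359.216 + 0.123 → A = 446.870 sabins.
V = 25.2·16.2·5.3 = 2163.672 m³.
RT60 = 0.161 · V / A = 0.161 × 2163.672 / 446.870 = 0.78 s.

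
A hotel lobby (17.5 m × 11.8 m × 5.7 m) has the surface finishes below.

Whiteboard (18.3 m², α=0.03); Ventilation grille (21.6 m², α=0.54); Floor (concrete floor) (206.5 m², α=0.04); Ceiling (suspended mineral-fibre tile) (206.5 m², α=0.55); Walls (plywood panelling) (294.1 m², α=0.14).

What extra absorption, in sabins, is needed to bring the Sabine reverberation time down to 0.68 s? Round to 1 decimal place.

Equivalent absorption area: A₁ = 18.3×0.03 + 21.6×0.54 + 206.5×0.04 + 206.5×0.55 + 294.1×0.14 = 175.222 m².
Target A₂ = 0.161·1177.05/0.68 = 278.684 sabins (V = 1177.05 m³).
Additional absorption ΔA = 278.684 − 175.222 = 103.5 sabins.

103.5 sabins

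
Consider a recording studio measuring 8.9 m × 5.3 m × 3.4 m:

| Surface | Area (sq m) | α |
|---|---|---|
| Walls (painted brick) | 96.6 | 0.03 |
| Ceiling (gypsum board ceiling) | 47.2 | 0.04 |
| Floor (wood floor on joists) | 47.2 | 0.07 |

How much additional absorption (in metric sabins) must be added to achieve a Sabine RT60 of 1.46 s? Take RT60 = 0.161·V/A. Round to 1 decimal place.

9.6 sabins

Summing Sᵢαᵢ: 2.898 + 1.888 + 3.304 → A₁ = 8.090 sabins.
V = 160.378 m³. Required absorption A₂ = 0.161 × 160.378 / 1.46 = 17.686 sabins.
ΔA = A₂ − A₁ = 17.686 − 8.090 = 9.6 sabins.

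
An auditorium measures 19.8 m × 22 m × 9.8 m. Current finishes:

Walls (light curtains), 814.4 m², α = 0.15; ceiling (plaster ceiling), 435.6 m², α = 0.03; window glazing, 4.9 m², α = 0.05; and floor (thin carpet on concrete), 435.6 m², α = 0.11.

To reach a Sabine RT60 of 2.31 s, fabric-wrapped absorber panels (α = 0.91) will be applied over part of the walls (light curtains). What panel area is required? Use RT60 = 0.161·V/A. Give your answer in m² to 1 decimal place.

150.2

Summing Sᵢαᵢ: 122.160 + 13.068 + 0.245 + 47.916 → A₁ = 183.389 sabins.
Required A₂ = 0.161·4268.88/2.31 = 297.528 sabins.
ΔA needed = 297.528 − 183.389 = 114.139 sabins.
Each m² of panel replacing the walls (light curtains) adds (0.91 − 0.15) = 0.76 sabins.
Area = ΔA/Δα = 114.139/0.76 = 150.2 m².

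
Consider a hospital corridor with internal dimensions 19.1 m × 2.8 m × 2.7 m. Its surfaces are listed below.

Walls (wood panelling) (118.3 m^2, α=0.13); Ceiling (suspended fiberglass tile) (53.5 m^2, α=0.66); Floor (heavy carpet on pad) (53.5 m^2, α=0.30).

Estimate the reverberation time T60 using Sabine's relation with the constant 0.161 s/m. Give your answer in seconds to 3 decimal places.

0.348 s

Total absorption A = 118.3·0.13 + 53.5·0.66 + 53.5·0.30
  = 15.379 + 35.310 + 16.050 = 66.739 m^2 sabins.
Volume V = 19.1 × 2.8 × 2.7 = 144.396 m³.
RT60 = 0.161 · V / A = 0.161 × 144.396 / 66.739 = 0.348 s.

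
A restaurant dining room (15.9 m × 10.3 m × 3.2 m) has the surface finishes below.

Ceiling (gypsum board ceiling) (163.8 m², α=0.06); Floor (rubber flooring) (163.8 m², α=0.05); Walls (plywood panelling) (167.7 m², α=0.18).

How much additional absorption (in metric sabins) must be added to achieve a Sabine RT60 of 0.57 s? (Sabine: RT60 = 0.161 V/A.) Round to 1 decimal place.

Total absorption A₁ = 163.8·0.06 + 163.8·0.05 + 167.7·0.18
  = 9.828 + 8.190 + 30.186 = 48.204 m² sabins.
For T = 0.57 s, need A₂ = 0.161·V/T = 0.161·524.064/0.57 = 148.025 sabins.
ΔA = A₂ − A₁ = 148.025 − 48.204 = 99.8 sabins.

99.8 sabins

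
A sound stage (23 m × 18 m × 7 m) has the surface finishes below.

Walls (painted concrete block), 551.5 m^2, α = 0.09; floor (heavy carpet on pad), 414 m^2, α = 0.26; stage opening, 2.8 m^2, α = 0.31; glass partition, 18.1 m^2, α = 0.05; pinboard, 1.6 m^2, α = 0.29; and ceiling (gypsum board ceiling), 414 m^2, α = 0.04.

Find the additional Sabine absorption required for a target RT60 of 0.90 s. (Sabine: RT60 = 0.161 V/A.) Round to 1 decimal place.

342.3 sabins

Total absorption A₁ = 551.5·0.09 + 414·0.26 + 2.8·0.31 + 18.1·0.05 + 1.6·0.29 + 414·0.04
  = 49.635 + 107.640 + 0.868 + 0.905 + 0.464 + 16.560 = 176.072 m^2 sabins.
Target A₂ = 0.161·2898/0.90 = 518.420 sabins (V = 2898 m³).
ΔA = A₂ − A₁ = 518.420 − 176.072 = 342.3 sabins.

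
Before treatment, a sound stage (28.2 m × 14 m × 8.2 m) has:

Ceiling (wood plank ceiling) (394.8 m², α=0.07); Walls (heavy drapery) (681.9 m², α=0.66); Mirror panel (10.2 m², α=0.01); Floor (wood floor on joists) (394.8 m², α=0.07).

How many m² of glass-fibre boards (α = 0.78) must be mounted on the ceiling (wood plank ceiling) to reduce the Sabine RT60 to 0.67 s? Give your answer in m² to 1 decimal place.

Equivalent absorption area: A₁ = 394.8*0.07 + 681.9*0.66 + 10.2*0.01 + 394.8*0.07 = 505.428 m².
V = 3237.36 m³. Target absorption A₂ = 0.161 × 3237.36 / 0.67 = 777.933 sabins.
Absorption to add: 777.933 − 505.428 = 272.505 sabins.
Net gain per m²: Δα = 0.78 − 0.07 = 0.71.
Panel area = 272.505 / 0.71 = 383.8 m².

383.8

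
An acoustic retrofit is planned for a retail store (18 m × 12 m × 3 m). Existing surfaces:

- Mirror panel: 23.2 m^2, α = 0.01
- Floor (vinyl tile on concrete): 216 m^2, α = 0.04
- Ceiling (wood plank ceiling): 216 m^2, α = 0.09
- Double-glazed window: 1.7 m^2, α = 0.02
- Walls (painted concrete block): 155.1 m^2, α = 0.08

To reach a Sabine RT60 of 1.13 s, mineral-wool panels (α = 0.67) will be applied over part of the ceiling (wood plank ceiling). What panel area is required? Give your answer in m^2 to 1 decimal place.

Total absorption A₁ = 23.2×0.01 + 216×0.04 + 216×0.09 + 1.7×0.02 + 155.1×0.08
  = 0.232 + 8.640 + 19.440 + 0.034 + 12.408 = 40.754 m^2 sabins.
V = 648 m³. Target absorption A₂ = 0.161 × 648 / 1.13 = 92.326 sabins.
ΔA needed = 92.326 − 40.754 = 51.572 sabins.
Each m^2 of panel replacing the ceiling (wood plank ceiling) adds (0.67 − 0.09) = 0.58 sabins.
Panel area = 51.572 / 0.58 = 88.9 m^2.

88.9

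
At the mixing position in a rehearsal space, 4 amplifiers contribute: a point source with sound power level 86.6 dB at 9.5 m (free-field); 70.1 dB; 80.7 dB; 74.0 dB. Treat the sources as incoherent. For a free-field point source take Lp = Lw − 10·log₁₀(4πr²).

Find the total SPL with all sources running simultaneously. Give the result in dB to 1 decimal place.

81.9 dB

Source at 9.5 m: Lp = 86.6 − 10·log₁₀(4π·9.5²) = 86.6 − 10·log₁₀(1134.115) = 56.1 dB.
Σ 10^(Lᵢ/10) = 1.532e+08.
Combined level = 10 log₁₀(1.532e+08) = 81.9 dB.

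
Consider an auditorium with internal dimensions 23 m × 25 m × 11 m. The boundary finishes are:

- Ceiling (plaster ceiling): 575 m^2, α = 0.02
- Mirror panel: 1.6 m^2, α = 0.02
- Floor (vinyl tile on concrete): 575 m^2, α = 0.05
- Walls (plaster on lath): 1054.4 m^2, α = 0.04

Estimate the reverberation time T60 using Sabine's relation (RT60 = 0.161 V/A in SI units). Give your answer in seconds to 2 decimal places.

Equivalent absorption area: A = 575*0.02 + 1.6*0.02 + 575*0.05 + 1054.4*0.04 = 82.458 m^2.
Volume V = 23 × 25 × 11 = 6325 m³.
T = 0.161 V/A = 0.161·6325/82.458 = 12.35 s.

12.35 sec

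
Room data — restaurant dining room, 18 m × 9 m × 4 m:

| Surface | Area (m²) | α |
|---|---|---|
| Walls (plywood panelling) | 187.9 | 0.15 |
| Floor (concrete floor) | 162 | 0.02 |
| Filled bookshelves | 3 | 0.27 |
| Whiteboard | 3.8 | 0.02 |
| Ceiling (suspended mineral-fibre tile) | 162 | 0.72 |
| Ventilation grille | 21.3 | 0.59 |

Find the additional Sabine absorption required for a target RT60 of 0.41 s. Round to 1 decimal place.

92.9 sabins

Summing Sᵢαᵢ: 28.185 + 3.240 + 0.810 + 0.076 + 116.640 + 12.567 → A₁ = 161.518 sabins.
For T = 0.41 s, need A₂ = 0.161·V/T = 0.161·648/0.41 = 254.459 sabins.
Additional absorption ΔA = 254.459 − 161.518 = 92.9 sabins.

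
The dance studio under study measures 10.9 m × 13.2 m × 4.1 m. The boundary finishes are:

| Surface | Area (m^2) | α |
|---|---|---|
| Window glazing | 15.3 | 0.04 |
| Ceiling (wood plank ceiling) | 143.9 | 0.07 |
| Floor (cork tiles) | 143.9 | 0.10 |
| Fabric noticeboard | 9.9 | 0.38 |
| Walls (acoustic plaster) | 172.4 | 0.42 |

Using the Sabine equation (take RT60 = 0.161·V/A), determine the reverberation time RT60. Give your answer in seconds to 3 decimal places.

Equivalent absorption area: A = 15.3*0.04 + 143.9*0.07 + 143.9*0.10 + 9.9*0.38 + 172.4*0.42 = 101.245 m^2.
V = 10.9·13.2·4.1 = 589.908 m³.
Sabine: RT60 = 0.161 × 589.908 / 101.245 = 0.938 s.

0.938 s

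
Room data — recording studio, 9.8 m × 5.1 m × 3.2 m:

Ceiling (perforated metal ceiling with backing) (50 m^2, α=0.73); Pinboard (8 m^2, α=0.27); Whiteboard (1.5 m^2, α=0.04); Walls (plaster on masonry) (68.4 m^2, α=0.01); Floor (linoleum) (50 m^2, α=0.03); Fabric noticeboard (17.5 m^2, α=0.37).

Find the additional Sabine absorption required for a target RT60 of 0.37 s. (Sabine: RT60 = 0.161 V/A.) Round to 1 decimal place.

A₁ = Σ Sᵢαᵢ = 50·0.73 + 8·0.27 + 1.5·0.04 + 68.4·0.01 + 50·0.03 + 17.5·0.37 = 47.379 sabins.
V = 159.936 m³. Required absorption A₂ = 0.161 × 159.936 / 0.37 = 69.594 sabins.
Additional absorption ΔA = 69.594 − 47.379 = 22.2 sabins.

22.2 sabins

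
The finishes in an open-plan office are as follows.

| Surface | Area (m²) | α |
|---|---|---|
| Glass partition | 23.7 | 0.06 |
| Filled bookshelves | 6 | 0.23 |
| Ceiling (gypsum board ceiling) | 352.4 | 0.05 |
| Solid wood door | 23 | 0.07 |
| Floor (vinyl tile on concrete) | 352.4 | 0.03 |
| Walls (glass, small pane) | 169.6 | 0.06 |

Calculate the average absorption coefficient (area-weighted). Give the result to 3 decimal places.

S = Σ Sᵢ = 23.7 + 6 + 352.4 + 23 + 352.4 + 169.6 = 927.1 m².
A = 23.7·0.06 + 6·0.23 + 352.4·0.05 + 23·0.07 + 352.4·0.03 + 169.6·0.06 = 42.780 sabins.
ᾱ = A/S = 0.046.

0.046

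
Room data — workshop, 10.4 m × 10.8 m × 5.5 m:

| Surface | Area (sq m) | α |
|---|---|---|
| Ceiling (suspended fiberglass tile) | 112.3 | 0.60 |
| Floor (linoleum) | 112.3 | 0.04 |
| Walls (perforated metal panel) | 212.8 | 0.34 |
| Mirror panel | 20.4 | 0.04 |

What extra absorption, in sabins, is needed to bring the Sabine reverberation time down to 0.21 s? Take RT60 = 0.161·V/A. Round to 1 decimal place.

328.6 sabins

Summing Sᵢαᵢ: 67.380 + 4.492 + 72.352 + 0.816 → A₁ = 145.040 sabins.
For T = 0.21 s, need A₂ = 0.161·V/T = 0.161·617.76/0.21 = 473.616 sabins.
Additional absorption ΔA = 473.616 − 145.040 = 328.6 sabins.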